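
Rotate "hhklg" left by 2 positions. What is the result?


Input: "hhklg", rotate left by 2
First 2 characters: "hh"
Remaining characters: "klg"
Concatenate remaining + first: "klg" + "hh" = "klghh"

klghh


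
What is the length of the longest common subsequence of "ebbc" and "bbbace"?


LCS of "ebbc" and "bbbace"
DP table:
           b    b    b    a    c    e
      0    0    0    0    0    0    0
  e   0    0    0    0    0    0    1
  b   0    1    1    1    1    1    1
  b   0    1    2    2    2    2    2
  c   0    1    2    2    2    3    3
LCS length = dp[4][6] = 3

3


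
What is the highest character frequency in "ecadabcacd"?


Input: ecadabcacd
Character counts:
  'a': 3
  'b': 1
  'c': 3
  'd': 2
  'e': 1
Maximum frequency: 3

3


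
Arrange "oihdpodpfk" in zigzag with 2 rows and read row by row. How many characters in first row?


Zigzag "oihdpodpfk" into 2 rows:
Placing characters:
  'o' => row 0
  'i' => row 1
  'h' => row 0
  'd' => row 1
  'p' => row 0
  'o' => row 1
  'd' => row 0
  'p' => row 1
  'f' => row 0
  'k' => row 1
Rows:
  Row 0: "ohpdf"
  Row 1: "idopk"
First row length: 5

5


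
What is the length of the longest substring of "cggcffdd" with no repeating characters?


Input: "cggcffdd"
Sliding window (track last position of each char):
  Position 0 ('c'): window [0,0] length 1 -- new best
  Position 1 ('g'): window [0,1] length 2 -- new best
  Position 2 ('g'): repeat (last at 1), move window start to 2
  Position 2 ('g'): window [2,2] length 1
  Position 3 ('c'): window [2,3] length 2
  Position 4 ('f'): window [2,4] length 3 -- new best
  Position 5 ('f'): repeat (last at 4), move window start to 5
  Position 5 ('f'): window [5,5] length 1
  Position 6 ('d'): window [5,6] length 2
  Position 7 ('d'): repeat (last at 6), move window start to 7
  Position 7 ('d'): window [7,7] length 1
Longest substring with no repeats: "gcf" with length 3

3


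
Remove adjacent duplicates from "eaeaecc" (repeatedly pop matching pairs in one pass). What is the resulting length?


Input: eaeaecc
Stack-based adjacent duplicate removal:
  Read 'e': push. Stack: e
  Read 'a': push. Stack: ea
  Read 'e': push. Stack: eae
  Read 'a': push. Stack: eaea
  Read 'e': push. Stack: eaeae
  Read 'c': push. Stack: eaeaec
  Read 'c': matches stack top 'c' => pop. Stack: eaeae
Final stack: "eaeae" (length 5)

5


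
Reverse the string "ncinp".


Input: ncinp
Reading characters right to left:
  Position 4: 'p'
  Position 3: 'n'
  Position 2: 'i'
  Position 1: 'c'
  Position 0: 'n'
Reversed: pnicn

pnicn


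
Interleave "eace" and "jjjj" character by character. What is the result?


Interleaving "eace" and "jjjj":
  Position 0: 'e' from first, 'j' from second => "ej"
  Position 1: 'a' from first, 'j' from second => "aj"
  Position 2: 'c' from first, 'j' from second => "cj"
  Position 3: 'e' from first, 'j' from second => "ej"
Result: ejajcjej

ejajcjej


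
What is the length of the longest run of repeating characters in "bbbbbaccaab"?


Input: "bbbbbaccaab"
Scanning for longest run:
  Position 1 ('b'): continues run of 'b', length=2
  Position 2 ('b'): continues run of 'b', length=3
  Position 3 ('b'): continues run of 'b', length=4
  Position 4 ('b'): continues run of 'b', length=5
  Position 5 ('a'): new char, reset run to 1
  Position 6 ('c'): new char, reset run to 1
  Position 7 ('c'): continues run of 'c', length=2
  Position 8 ('a'): new char, reset run to 1
  Position 9 ('a'): continues run of 'a', length=2
  Position 10 ('b'): new char, reset run to 1
Longest run: 'b' with length 5

5


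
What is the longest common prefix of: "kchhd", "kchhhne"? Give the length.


Words: kchhd, kchhhne
  Position 0: all 'k' => match
  Position 1: all 'c' => match
  Position 2: all 'h' => match
  Position 3: all 'h' => match
  Position 4: ('d', 'h') => mismatch, stop
LCP = "kchh" (length 4)

4


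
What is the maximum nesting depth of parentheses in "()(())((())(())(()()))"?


Input: "()(())((())(())(()()))"
Tracking depth:
  Position 0 '(': depth becomes 1
  Position 1 ')': depth becomes 0
  Position 2 '(': depth becomes 1
  Position 3 '(': depth becomes 2
  Position 4 ')': depth becomes 1
  Position 5 ')': depth becomes 0
  Position 6 '(': depth becomes 1
  Position 7 '(': depth becomes 2
  Position 8 '(': depth becomes 3
  Position 9 ')': depth becomes 2
  Position 10 ')': depth becomes 1
  Position 11 '(': depth becomes 2
  Position 12 '(': depth becomes 3
  Position 13 ')': depth becomes 2
  Position 14 ')': depth becomes 1
  Position 15 '(': depth becomes 2
  Position 16 '(': depth becomes 3
  Position 17 ')': depth becomes 2
  Position 18 '(': depth becomes 3
  Position 19 ')': depth becomes 2
  Position 20 ')': depth becomes 1
  Position 21 ')': depth becomes 0
Maximum depth reached: 3

3


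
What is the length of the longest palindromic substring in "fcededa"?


Input: "fcededa"
Checking substrings for palindromes:
  [2:5] "ede" (len 3) => palindrome
  [3:6] "ded" (len 3) => palindrome
Longest palindromic substring: "ede" with length 3

3


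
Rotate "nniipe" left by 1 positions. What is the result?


Input: "nniipe", rotate left by 1
First 1 characters: "n"
Remaining characters: "niipe"
Concatenate remaining + first: "niipe" + "n" = "niipen"

niipen


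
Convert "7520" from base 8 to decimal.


Input: "7520" in base 8
Positional expansion:
  Digit '7' (value 7) x 8^3 = 3584
  Digit '5' (value 5) x 8^2 = 320
  Digit '2' (value 2) x 8^1 = 16
  Digit '0' (value 0) x 8^0 = 0
Sum = 3920

3920


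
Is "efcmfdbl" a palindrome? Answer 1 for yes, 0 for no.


Input: efcmfdbl
Reversed: lbdfmcfe
  Compare pos 0 ('e') with pos 7 ('l'): MISMATCH
  Compare pos 1 ('f') with pos 6 ('b'): MISMATCH
  Compare pos 2 ('c') with pos 5 ('d'): MISMATCH
  Compare pos 3 ('m') with pos 4 ('f'): MISMATCH
Result: not a palindrome

0


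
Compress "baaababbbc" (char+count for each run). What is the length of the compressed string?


Input: baaababbbc
Runs:
  'b' x 1 => "b1"
  'a' x 3 => "a3"
  'b' x 1 => "b1"
  'a' x 1 => "a1"
  'b' x 3 => "b3"
  'c' x 1 => "c1"
Compressed: "b1a3b1a1b3c1"
Compressed length: 12

12


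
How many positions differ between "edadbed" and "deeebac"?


Comparing "edadbed" and "deeebac" position by position:
  Position 0: 'e' vs 'd' => DIFFER
  Position 1: 'd' vs 'e' => DIFFER
  Position 2: 'a' vs 'e' => DIFFER
  Position 3: 'd' vs 'e' => DIFFER
  Position 4: 'b' vs 'b' => same
  Position 5: 'e' vs 'a' => DIFFER
  Position 6: 'd' vs 'c' => DIFFER
Positions that differ: 6

6


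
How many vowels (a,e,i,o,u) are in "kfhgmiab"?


Input: kfhgmiab
Checking each character:
  'k' at position 0: consonant
  'f' at position 1: consonant
  'h' at position 2: consonant
  'g' at position 3: consonant
  'm' at position 4: consonant
  'i' at position 5: vowel (running total: 1)
  'a' at position 6: vowel (running total: 2)
  'b' at position 7: consonant
Total vowels: 2

2


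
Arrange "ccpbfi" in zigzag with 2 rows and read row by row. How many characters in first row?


Zigzag "ccpbfi" into 2 rows:
Placing characters:
  'c' => row 0
  'c' => row 1
  'p' => row 0
  'b' => row 1
  'f' => row 0
  'i' => row 1
Rows:
  Row 0: "cpf"
  Row 1: "cbi"
First row length: 3

3


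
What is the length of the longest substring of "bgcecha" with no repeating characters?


Input: "bgcecha"
Sliding window (track last position of each char):
  Position 0 ('b'): window [0,0] length 1 -- new best
  Position 1 ('g'): window [0,1] length 2 -- new best
  Position 2 ('c'): window [0,2] length 3 -- new best
  Position 3 ('e'): window [0,3] length 4 -- new best
  Position 4 ('c'): repeat (last at 2), move window start to 3
  Position 4 ('c'): window [3,4] length 2
  Position 5 ('h'): window [3,5] length 3
  Position 6 ('a'): window [3,6] length 4
Longest substring with no repeats: "bgce" with length 4

4


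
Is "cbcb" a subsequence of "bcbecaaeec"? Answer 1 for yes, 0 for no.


Check if "cbcb" is a subsequence of "bcbecaaeec"
Greedy scan:
  Position 0 ('b'): no match needed
  Position 1 ('c'): matches sub[0] = 'c'
  Position 2 ('b'): matches sub[1] = 'b'
  Position 3 ('e'): no match needed
  Position 4 ('c'): matches sub[2] = 'c'
  Position 5 ('a'): no match needed
  Position 6 ('a'): no match needed
  Position 7 ('e'): no match needed
  Position 8 ('e'): no match needed
  Position 9 ('c'): no match needed
Only matched 3/4 characters => not a subsequence

0


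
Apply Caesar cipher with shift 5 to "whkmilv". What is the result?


Caesar cipher: shift "whkmilv" by 5
  'w' (pos 22) + 5 = pos 1 = 'b'
  'h' (pos 7) + 5 = pos 12 = 'm'
  'k' (pos 10) + 5 = pos 15 = 'p'
  'm' (pos 12) + 5 = pos 17 = 'r'
  'i' (pos 8) + 5 = pos 13 = 'n'
  'l' (pos 11) + 5 = pos 16 = 'q'
  'v' (pos 21) + 5 = pos 0 = 'a'
Result: bmprnqa

bmprnqa


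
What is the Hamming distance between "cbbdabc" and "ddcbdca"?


Comparing "cbbdabc" and "ddcbdca" position by position:
  Position 0: 'c' vs 'd' => differ
  Position 1: 'b' vs 'd' => differ
  Position 2: 'b' vs 'c' => differ
  Position 3: 'd' vs 'b' => differ
  Position 4: 'a' vs 'd' => differ
  Position 5: 'b' vs 'c' => differ
  Position 6: 'c' vs 'a' => differ
Total differences (Hamming distance): 7

7


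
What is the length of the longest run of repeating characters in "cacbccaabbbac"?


Input: "cacbccaabbbac"
Scanning for longest run:
  Position 1 ('a'): new char, reset run to 1
  Position 2 ('c'): new char, reset run to 1
  Position 3 ('b'): new char, reset run to 1
  Position 4 ('c'): new char, reset run to 1
  Position 5 ('c'): continues run of 'c', length=2
  Position 6 ('a'): new char, reset run to 1
  Position 7 ('a'): continues run of 'a', length=2
  Position 8 ('b'): new char, reset run to 1
  Position 9 ('b'): continues run of 'b', length=2
  Position 10 ('b'): continues run of 'b', length=3
  Position 11 ('a'): new char, reset run to 1
  Position 12 ('c'): new char, reset run to 1
Longest run: 'b' with length 3

3


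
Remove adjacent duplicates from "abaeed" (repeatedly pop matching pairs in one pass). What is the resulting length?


Input: abaeed
Stack-based adjacent duplicate removal:
  Read 'a': push. Stack: a
  Read 'b': push. Stack: ab
  Read 'a': push. Stack: aba
  Read 'e': push. Stack: abae
  Read 'e': matches stack top 'e' => pop. Stack: aba
  Read 'd': push. Stack: abad
Final stack: "abad" (length 4)

4


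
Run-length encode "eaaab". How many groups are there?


Input: eaaab
Scanning for consecutive runs:
  Group 1: 'e' x 1 (positions 0-0)
  Group 2: 'a' x 3 (positions 1-3)
  Group 3: 'b' x 1 (positions 4-4)
Total groups: 3

3


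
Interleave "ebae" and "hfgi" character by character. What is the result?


Interleaving "ebae" and "hfgi":
  Position 0: 'e' from first, 'h' from second => "eh"
  Position 1: 'b' from first, 'f' from second => "bf"
  Position 2: 'a' from first, 'g' from second => "ag"
  Position 3: 'e' from first, 'i' from second => "ei"
Result: ehbfagei

ehbfagei


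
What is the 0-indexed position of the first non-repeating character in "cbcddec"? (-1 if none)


Input: cbcddec
Character frequencies:
  'b': 1
  'c': 3
  'd': 2
  'e': 1
Scanning left to right for freq == 1:
  Position 0 ('c'): freq=3, skip
  Position 1 ('b'): unique! => answer = 1

1


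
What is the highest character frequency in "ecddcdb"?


Input: ecddcdb
Character counts:
  'b': 1
  'c': 2
  'd': 3
  'e': 1
Maximum frequency: 3

3


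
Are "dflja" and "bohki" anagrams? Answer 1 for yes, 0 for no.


Strings: "dflja", "bohki"
Sorted first:  adfjl
Sorted second: bhiko
Differ at position 0: 'a' vs 'b' => not anagrams

0


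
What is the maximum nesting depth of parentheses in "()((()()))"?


Input: "()((()()))"
Tracking depth:
  Position 0 '(': depth becomes 1
  Position 1 ')': depth becomes 0
  Position 2 '(': depth becomes 1
  Position 3 '(': depth becomes 2
  Position 4 '(': depth becomes 3
  Position 5 ')': depth becomes 2
  Position 6 '(': depth becomes 3
  Position 7 ')': depth becomes 2
  Position 8 ')': depth becomes 1
  Position 9 ')': depth becomes 0
Maximum depth reached: 3

3


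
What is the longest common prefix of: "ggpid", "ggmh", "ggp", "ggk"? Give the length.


Words: ggpid, ggmh, ggp, ggk
  Position 0: all 'g' => match
  Position 1: all 'g' => match
  Position 2: ('p', 'm', 'p', 'k') => mismatch, stop
LCP = "gg" (length 2)

2


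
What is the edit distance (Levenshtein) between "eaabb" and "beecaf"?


Computing edit distance: "eaabb" -> "beecaf"
DP table:
           b    e    e    c    a    f
      0    1    2    3    4    5    6
  e   1    1    1    2    3    4    5
  a   2    2    2    2    3    3    4
  a   3    3    3    3    3    3    4
  b   4    3    4    4    4    4    4
  b   5    4    4    5    5    5    5
Edit distance = dp[5][6] = 5

5


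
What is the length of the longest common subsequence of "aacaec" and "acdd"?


LCS of "aacaec" and "acdd"
DP table:
           a    c    d    d
      0    0    0    0    0
  a   0    1    1    1    1
  a   0    1    1    1    1
  c   0    1    2    2    2
  a   0    1    2    2    2
  e   0    1    2    2    2
  c   0    1    2    2    2
LCS length = dp[6][4] = 2

2


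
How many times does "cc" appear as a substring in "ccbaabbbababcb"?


Searching for "cc" in "ccbaabbbababcb"
Scanning each position:
  Position 0: "cc" => MATCH
  Position 1: "cb" => no
  Position 2: "ba" => no
  Position 3: "aa" => no
  Position 4: "ab" => no
  Position 5: "bb" => no
  Position 6: "bb" => no
  Position 7: "ba" => no
  Position 8: "ab" => no
  Position 9: "ba" => no
  Position 10: "ab" => no
  Position 11: "bc" => no
  Position 12: "cb" => no
Total occurrences: 1

1


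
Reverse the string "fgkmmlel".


Input: fgkmmlel
Reading characters right to left:
  Position 7: 'l'
  Position 6: 'e'
  Position 5: 'l'
  Position 4: 'm'
  Position 3: 'm'
  Position 2: 'k'
  Position 1: 'g'
  Position 0: 'f'
Reversed: lelmmkgf

lelmmkgf


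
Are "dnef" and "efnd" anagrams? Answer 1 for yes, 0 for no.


Strings: "dnef", "efnd"
Sorted first:  defn
Sorted second: defn
Sorted forms match => anagrams

1


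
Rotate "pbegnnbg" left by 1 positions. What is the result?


Input: "pbegnnbg", rotate left by 1
First 1 characters: "p"
Remaining characters: "begnnbg"
Concatenate remaining + first: "begnnbg" + "p" = "begnnbgp"

begnnbgp


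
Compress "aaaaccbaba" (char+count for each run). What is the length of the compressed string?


Input: aaaaccbaba
Runs:
  'a' x 4 => "a4"
  'c' x 2 => "c2"
  'b' x 1 => "b1"
  'a' x 1 => "a1"
  'b' x 1 => "b1"
  'a' x 1 => "a1"
Compressed: "a4c2b1a1b1a1"
Compressed length: 12

12


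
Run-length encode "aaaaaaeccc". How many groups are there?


Input: aaaaaaeccc
Scanning for consecutive runs:
  Group 1: 'a' x 6 (positions 0-5)
  Group 2: 'e' x 1 (positions 6-6)
  Group 3: 'c' x 3 (positions 7-9)
Total groups: 3

3


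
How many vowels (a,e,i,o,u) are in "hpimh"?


Input: hpimh
Checking each character:
  'h' at position 0: consonant
  'p' at position 1: consonant
  'i' at position 2: vowel (running total: 1)
  'm' at position 3: consonant
  'h' at position 4: consonant
Total vowels: 1

1


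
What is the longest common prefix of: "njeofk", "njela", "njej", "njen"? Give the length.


Words: njeofk, njela, njej, njen
  Position 0: all 'n' => match
  Position 1: all 'j' => match
  Position 2: all 'e' => match
  Position 3: ('o', 'l', 'j', 'n') => mismatch, stop
LCP = "nje" (length 3)

3


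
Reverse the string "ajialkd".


Input: ajialkd
Reading characters right to left:
  Position 6: 'd'
  Position 5: 'k'
  Position 4: 'l'
  Position 3: 'a'
  Position 2: 'i'
  Position 1: 'j'
  Position 0: 'a'
Reversed: dklaija

dklaija


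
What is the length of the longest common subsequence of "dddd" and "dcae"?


LCS of "dddd" and "dcae"
DP table:
           d    c    a    e
      0    0    0    0    0
  d   0    1    1    1    1
  d   0    1    1    1    1
  d   0    1    1    1    1
  d   0    1    1    1    1
LCS length = dp[4][4] = 1

1


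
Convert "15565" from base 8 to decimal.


Input: "15565" in base 8
Positional expansion:
  Digit '1' (value 1) x 8^4 = 4096
  Digit '5' (value 5) x 8^3 = 2560
  Digit '5' (value 5) x 8^2 = 320
  Digit '6' (value 6) x 8^1 = 48
  Digit '5' (value 5) x 8^0 = 5
Sum = 7029

7029


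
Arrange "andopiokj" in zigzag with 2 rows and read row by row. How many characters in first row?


Zigzag "andopiokj" into 2 rows:
Placing characters:
  'a' => row 0
  'n' => row 1
  'd' => row 0
  'o' => row 1
  'p' => row 0
  'i' => row 1
  'o' => row 0
  'k' => row 1
  'j' => row 0
Rows:
  Row 0: "adpoj"
  Row 1: "noik"
First row length: 5

5


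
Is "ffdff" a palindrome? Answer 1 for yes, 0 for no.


Input: ffdff
Reversed: ffdff
  Compare pos 0 ('f') with pos 4 ('f'): match
  Compare pos 1 ('f') with pos 3 ('f'): match
Result: palindrome

1


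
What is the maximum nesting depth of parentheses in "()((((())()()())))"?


Input: "()((((())()()())))"
Tracking depth:
  Position 0 '(': depth becomes 1
  Position 1 ')': depth becomes 0
  Position 2 '(': depth becomes 1
  Position 3 '(': depth becomes 2
  Position 4 '(': depth becomes 3
  Position 5 '(': depth becomes 4
  Position 6 '(': depth becomes 5
  Position 7 ')': depth becomes 4
  Position 8 ')': depth becomes 3
  Position 9 '(': depth becomes 4
  Position 10 ')': depth becomes 3
  Position 11 '(': depth becomes 4
  Position 12 ')': depth becomes 3
  Position 13 '(': depth becomes 4
  Position 14 ')': depth becomes 3
  Position 15 ')': depth becomes 2
  Position 16 ')': depth becomes 1
  Position 17 ')': depth becomes 0
Maximum depth reached: 5

5


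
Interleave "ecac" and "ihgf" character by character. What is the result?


Interleaving "ecac" and "ihgf":
  Position 0: 'e' from first, 'i' from second => "ei"
  Position 1: 'c' from first, 'h' from second => "ch"
  Position 2: 'a' from first, 'g' from second => "ag"
  Position 3: 'c' from first, 'f' from second => "cf"
Result: eichagcf

eichagcf


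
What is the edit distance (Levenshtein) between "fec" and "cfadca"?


Computing edit distance: "fec" -> "cfadca"
DP table:
           c    f    a    d    c    a
      0    1    2    3    4    5    6
  f   1    1    1    2    3    4    5
  e   2    2    2    2    3    4    5
  c   3    2    3    3    3    3    4
Edit distance = dp[3][6] = 4

4


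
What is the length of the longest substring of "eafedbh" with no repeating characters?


Input: "eafedbh"
Sliding window (track last position of each char):
  Position 0 ('e'): window [0,0] length 1 -- new best
  Position 1 ('a'): window [0,1] length 2 -- new best
  Position 2 ('f'): window [0,2] length 3 -- new best
  Position 3 ('e'): repeat (last at 0), move window start to 1
  Position 3 ('e'): window [1,3] length 3
  Position 4 ('d'): window [1,4] length 4 -- new best
  Position 5 ('b'): window [1,5] length 5 -- new best
  Position 6 ('h'): window [1,6] length 6 -- new best
Longest substring with no repeats: "afedbh" with length 6

6


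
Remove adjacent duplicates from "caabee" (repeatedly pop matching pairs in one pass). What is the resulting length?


Input: caabee
Stack-based adjacent duplicate removal:
  Read 'c': push. Stack: c
  Read 'a': push. Stack: ca
  Read 'a': matches stack top 'a' => pop. Stack: c
  Read 'b': push. Stack: cb
  Read 'e': push. Stack: cbe
  Read 'e': matches stack top 'e' => pop. Stack: cb
Final stack: "cb" (length 2)

2


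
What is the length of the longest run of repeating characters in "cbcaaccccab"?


Input: "cbcaaccccab"
Scanning for longest run:
  Position 1 ('b'): new char, reset run to 1
  Position 2 ('c'): new char, reset run to 1
  Position 3 ('a'): new char, reset run to 1
  Position 4 ('a'): continues run of 'a', length=2
  Position 5 ('c'): new char, reset run to 1
  Position 6 ('c'): continues run of 'c', length=2
  Position 7 ('c'): continues run of 'c', length=3
  Position 8 ('c'): continues run of 'c', length=4
  Position 9 ('a'): new char, reset run to 1
  Position 10 ('b'): new char, reset run to 1
Longest run: 'c' with length 4

4


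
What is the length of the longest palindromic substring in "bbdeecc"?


Input: "bbdeecc"
Checking substrings for palindromes:
  [0:2] "bb" (len 2) => palindrome
  [3:5] "ee" (len 2) => palindrome
  [5:7] "cc" (len 2) => palindrome
Longest palindromic substring: "bb" with length 2

2


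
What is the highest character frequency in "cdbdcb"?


Input: cdbdcb
Character counts:
  'b': 2
  'c': 2
  'd': 2
Maximum frequency: 2

2


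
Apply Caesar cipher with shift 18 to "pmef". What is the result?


Caesar cipher: shift "pmef" by 18
  'p' (pos 15) + 18 = pos 7 = 'h'
  'm' (pos 12) + 18 = pos 4 = 'e'
  'e' (pos 4) + 18 = pos 22 = 'w'
  'f' (pos 5) + 18 = pos 23 = 'x'
Result: hewx

hewx


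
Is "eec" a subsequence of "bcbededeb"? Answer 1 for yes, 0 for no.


Check if "eec" is a subsequence of "bcbededeb"
Greedy scan:
  Position 0 ('b'): no match needed
  Position 1 ('c'): no match needed
  Position 2 ('b'): no match needed
  Position 3 ('e'): matches sub[0] = 'e'
  Position 4 ('d'): no match needed
  Position 5 ('e'): matches sub[1] = 'e'
  Position 6 ('d'): no match needed
  Position 7 ('e'): no match needed
  Position 8 ('b'): no match needed
Only matched 2/3 characters => not a subsequence

0


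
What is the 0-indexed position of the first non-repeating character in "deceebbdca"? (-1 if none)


Input: deceebbdca
Character frequencies:
  'a': 1
  'b': 2
  'c': 2
  'd': 2
  'e': 3
Scanning left to right for freq == 1:
  Position 0 ('d'): freq=2, skip
  Position 1 ('e'): freq=3, skip
  Position 2 ('c'): freq=2, skip
  Position 3 ('e'): freq=3, skip
  Position 4 ('e'): freq=3, skip
  Position 5 ('b'): freq=2, skip
  Position 6 ('b'): freq=2, skip
  Position 7 ('d'): freq=2, skip
  Position 8 ('c'): freq=2, skip
  Position 9 ('a'): unique! => answer = 9

9


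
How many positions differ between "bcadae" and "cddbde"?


Comparing "bcadae" and "cddbde" position by position:
  Position 0: 'b' vs 'c' => DIFFER
  Position 1: 'c' vs 'd' => DIFFER
  Position 2: 'a' vs 'd' => DIFFER
  Position 3: 'd' vs 'b' => DIFFER
  Position 4: 'a' vs 'd' => DIFFER
  Position 5: 'e' vs 'e' => same
Positions that differ: 5

5


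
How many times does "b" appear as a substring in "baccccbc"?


Searching for "b" in "baccccbc"
Scanning each position:
  Position 0: "b" => MATCH
  Position 1: "a" => no
  Position 2: "c" => no
  Position 3: "c" => no
  Position 4: "c" => no
  Position 5: "c" => no
  Position 6: "b" => MATCH
  Position 7: "c" => no
Total occurrences: 2

2


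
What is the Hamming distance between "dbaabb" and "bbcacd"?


Comparing "dbaabb" and "bbcacd" position by position:
  Position 0: 'd' vs 'b' => differ
  Position 1: 'b' vs 'b' => same
  Position 2: 'a' vs 'c' => differ
  Position 3: 'a' vs 'a' => same
  Position 4: 'b' vs 'c' => differ
  Position 5: 'b' vs 'd' => differ
Total differences (Hamming distance): 4

4


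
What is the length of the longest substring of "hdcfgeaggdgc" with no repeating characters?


Input: "hdcfgeaggdgc"
Sliding window (track last position of each char):
  Position 0 ('h'): window [0,0] length 1 -- new best
  Position 1 ('d'): window [0,1] length 2 -- new best
  Position 2 ('c'): window [0,2] length 3 -- new best
  Position 3 ('f'): window [0,3] length 4 -- new best
  Position 4 ('g'): window [0,4] length 5 -- new best
  Position 5 ('e'): window [0,5] length 6 -- new best
  Position 6 ('a'): window [0,6] length 7 -- new best
  Position 7 ('g'): repeat (last at 4), move window start to 5
  Position 7 ('g'): window [5,7] length 3
  Position 8 ('g'): repeat (last at 7), move window start to 8
  Position 8 ('g'): window [8,8] length 1
  Position 9 ('d'): window [8,9] length 2
  Position 10 ('g'): repeat (last at 8), move window start to 9
  Position 10 ('g'): window [9,10] length 2
  Position 11 ('c'): window [9,11] length 3
Longest substring with no repeats: "hdcfgea" with length 7

7


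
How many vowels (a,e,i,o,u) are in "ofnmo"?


Input: ofnmo
Checking each character:
  'o' at position 0: vowel (running total: 1)
  'f' at position 1: consonant
  'n' at position 2: consonant
  'm' at position 3: consonant
  'o' at position 4: vowel (running total: 2)
Total vowels: 2

2


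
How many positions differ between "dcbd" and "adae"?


Comparing "dcbd" and "adae" position by position:
  Position 0: 'd' vs 'a' => DIFFER
  Position 1: 'c' vs 'd' => DIFFER
  Position 2: 'b' vs 'a' => DIFFER
  Position 3: 'd' vs 'e' => DIFFER
Positions that differ: 4

4


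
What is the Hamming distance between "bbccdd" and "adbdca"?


Comparing "bbccdd" and "adbdca" position by position:
  Position 0: 'b' vs 'a' => differ
  Position 1: 'b' vs 'd' => differ
  Position 2: 'c' vs 'b' => differ
  Position 3: 'c' vs 'd' => differ
  Position 4: 'd' vs 'c' => differ
  Position 5: 'd' vs 'a' => differ
Total differences (Hamming distance): 6

6


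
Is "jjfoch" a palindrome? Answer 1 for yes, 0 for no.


Input: jjfoch
Reversed: hcofjj
  Compare pos 0 ('j') with pos 5 ('h'): MISMATCH
  Compare pos 1 ('j') with pos 4 ('c'): MISMATCH
  Compare pos 2 ('f') with pos 3 ('o'): MISMATCH
Result: not a palindrome

0


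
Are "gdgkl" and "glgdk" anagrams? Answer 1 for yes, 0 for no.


Strings: "gdgkl", "glgdk"
Sorted first:  dggkl
Sorted second: dggkl
Sorted forms match => anagrams

1


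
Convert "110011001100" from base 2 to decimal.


Input: "110011001100" in base 2
Positional expansion:
  Digit '1' (value 1) x 2^11 = 2048
  Digit '1' (value 1) x 2^10 = 1024
  Digit '0' (value 0) x 2^9 = 0
  Digit '0' (value 0) x 2^8 = 0
  Digit '1' (value 1) x 2^7 = 128
  Digit '1' (value 1) x 2^6 = 64
  Digit '0' (value 0) x 2^5 = 0
  Digit '0' (value 0) x 2^4 = 0
  Digit '1' (value 1) x 2^3 = 8
  Digit '1' (value 1) x 2^2 = 4
  Digit '0' (value 0) x 2^1 = 0
  Digit '0' (value 0) x 2^0 = 0
Sum = 3276

3276


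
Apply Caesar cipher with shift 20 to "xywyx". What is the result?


Caesar cipher: shift "xywyx" by 20
  'x' (pos 23) + 20 = pos 17 = 'r'
  'y' (pos 24) + 20 = pos 18 = 's'
  'w' (pos 22) + 20 = pos 16 = 'q'
  'y' (pos 24) + 20 = pos 18 = 's'
  'x' (pos 23) + 20 = pos 17 = 'r'
Result: rsqsr

rsqsr


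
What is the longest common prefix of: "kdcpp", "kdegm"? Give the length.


Words: kdcpp, kdegm
  Position 0: all 'k' => match
  Position 1: all 'd' => match
  Position 2: ('c', 'e') => mismatch, stop
LCP = "kd" (length 2)

2


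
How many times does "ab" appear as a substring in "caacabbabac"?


Searching for "ab" in "caacabbabac"
Scanning each position:
  Position 0: "ca" => no
  Position 1: "aa" => no
  Position 2: "ac" => no
  Position 3: "ca" => no
  Position 4: "ab" => MATCH
  Position 5: "bb" => no
  Position 6: "ba" => no
  Position 7: "ab" => MATCH
  Position 8: "ba" => no
  Position 9: "ac" => no
Total occurrences: 2

2


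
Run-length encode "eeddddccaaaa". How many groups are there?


Input: eeddddccaaaa
Scanning for consecutive runs:
  Group 1: 'e' x 2 (positions 0-1)
  Group 2: 'd' x 4 (positions 2-5)
  Group 3: 'c' x 2 (positions 6-7)
  Group 4: 'a' x 4 (positions 8-11)
Total groups: 4

4


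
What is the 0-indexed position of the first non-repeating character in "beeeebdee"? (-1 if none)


Input: beeeebdee
Character frequencies:
  'b': 2
  'd': 1
  'e': 6
Scanning left to right for freq == 1:
  Position 0 ('b'): freq=2, skip
  Position 1 ('e'): freq=6, skip
  Position 2 ('e'): freq=6, skip
  Position 3 ('e'): freq=6, skip
  Position 4 ('e'): freq=6, skip
  Position 5 ('b'): freq=2, skip
  Position 6 ('d'): unique! => answer = 6

6


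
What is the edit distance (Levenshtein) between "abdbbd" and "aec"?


Computing edit distance: "abdbbd" -> "aec"
DP table:
           a    e    c
      0    1    2    3
  a   1    0    1    2
  b   2    1    1    2
  d   3    2    2    2
  b   4    3    3    3
  b   5    4    4    4
  d   6    5    5    5
Edit distance = dp[6][3] = 5

5


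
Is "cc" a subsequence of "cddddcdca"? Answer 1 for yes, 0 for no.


Check if "cc" is a subsequence of "cddddcdca"
Greedy scan:
  Position 0 ('c'): matches sub[0] = 'c'
  Position 1 ('d'): no match needed
  Position 2 ('d'): no match needed
  Position 3 ('d'): no match needed
  Position 4 ('d'): no match needed
  Position 5 ('c'): matches sub[1] = 'c'
  Position 6 ('d'): no match needed
  Position 7 ('c'): no match needed
  Position 8 ('a'): no match needed
All 2 characters matched => is a subsequence

1


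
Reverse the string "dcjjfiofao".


Input: dcjjfiofao
Reading characters right to left:
  Position 9: 'o'
  Position 8: 'a'
  Position 7: 'f'
  Position 6: 'o'
  Position 5: 'i'
  Position 4: 'f'
  Position 3: 'j'
  Position 2: 'j'
  Position 1: 'c'
  Position 0: 'd'
Reversed: oafoifjjcd

oafoifjjcd


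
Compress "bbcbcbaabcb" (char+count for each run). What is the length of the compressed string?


Input: bbcbcbaabcb
Runs:
  'b' x 2 => "b2"
  'c' x 1 => "c1"
  'b' x 1 => "b1"
  'c' x 1 => "c1"
  'b' x 1 => "b1"
  'a' x 2 => "a2"
  'b' x 1 => "b1"
  'c' x 1 => "c1"
  'b' x 1 => "b1"
Compressed: "b2c1b1c1b1a2b1c1b1"
Compressed length: 18

18


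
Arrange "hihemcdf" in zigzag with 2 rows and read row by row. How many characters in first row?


Zigzag "hihemcdf" into 2 rows:
Placing characters:
  'h' => row 0
  'i' => row 1
  'h' => row 0
  'e' => row 1
  'm' => row 0
  'c' => row 1
  'd' => row 0
  'f' => row 1
Rows:
  Row 0: "hhmd"
  Row 1: "iecf"
First row length: 4

4


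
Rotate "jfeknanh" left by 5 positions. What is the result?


Input: "jfeknanh", rotate left by 5
First 5 characters: "jfekn"
Remaining characters: "anh"
Concatenate remaining + first: "anh" + "jfekn" = "anhjfekn"

anhjfekn


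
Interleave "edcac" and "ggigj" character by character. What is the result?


Interleaving "edcac" and "ggigj":
  Position 0: 'e' from first, 'g' from second => "eg"
  Position 1: 'd' from first, 'g' from second => "dg"
  Position 2: 'c' from first, 'i' from second => "ci"
  Position 3: 'a' from first, 'g' from second => "ag"
  Position 4: 'c' from first, 'j' from second => "cj"
Result: egdgciagcj

egdgciagcj


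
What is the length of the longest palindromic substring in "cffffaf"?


Input: "cffffaf"
Checking substrings for palindromes:
  [1:5] "ffff" (len 4) => palindrome
  [1:4] "fff" (len 3) => palindrome
  [2:5] "fff" (len 3) => palindrome
  [4:7] "faf" (len 3) => palindrome
  [1:3] "ff" (len 2) => palindrome
  [2:4] "ff" (len 2) => palindrome
Longest palindromic substring: "ffff" with length 4

4


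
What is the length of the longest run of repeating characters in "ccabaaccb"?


Input: "ccabaaccb"
Scanning for longest run:
  Position 1 ('c'): continues run of 'c', length=2
  Position 2 ('a'): new char, reset run to 1
  Position 3 ('b'): new char, reset run to 1
  Position 4 ('a'): new char, reset run to 1
  Position 5 ('a'): continues run of 'a', length=2
  Position 6 ('c'): new char, reset run to 1
  Position 7 ('c'): continues run of 'c', length=2
  Position 8 ('b'): new char, reset run to 1
Longest run: 'c' with length 2

2


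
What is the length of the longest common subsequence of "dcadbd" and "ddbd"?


LCS of "dcadbd" and "ddbd"
DP table:
           d    d    b    d
      0    0    0    0    0
  d   0    1    1    1    1
  c   0    1    1    1    1
  a   0    1    1    1    1
  d   0    1    2    2    2
  b   0    1    2    3    3
  d   0    1    2    3    4
LCS length = dp[6][4] = 4

4


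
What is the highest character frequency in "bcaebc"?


Input: bcaebc
Character counts:
  'a': 1
  'b': 2
  'c': 2
  'e': 1
Maximum frequency: 2

2


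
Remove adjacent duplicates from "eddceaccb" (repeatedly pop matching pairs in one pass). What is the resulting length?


Input: eddceaccb
Stack-based adjacent duplicate removal:
  Read 'e': push. Stack: e
  Read 'd': push. Stack: ed
  Read 'd': matches stack top 'd' => pop. Stack: e
  Read 'c': push. Stack: ec
  Read 'e': push. Stack: ece
  Read 'a': push. Stack: ecea
  Read 'c': push. Stack: eceac
  Read 'c': matches stack top 'c' => pop. Stack: ecea
  Read 'b': push. Stack: eceab
Final stack: "eceab" (length 5)

5


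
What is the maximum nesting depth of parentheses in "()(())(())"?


Input: "()(())(())"
Tracking depth:
  Position 0 '(': depth becomes 1
  Position 1 ')': depth becomes 0
  Position 2 '(': depth becomes 1
  Position 3 '(': depth becomes 2
  Position 4 ')': depth becomes 1
  Position 5 ')': depth becomes 0
  Position 6 '(': depth becomes 1
  Position 7 '(': depth becomes 2
  Position 8 ')': depth becomes 1
  Position 9 ')': depth becomes 0
Maximum depth reached: 2

2


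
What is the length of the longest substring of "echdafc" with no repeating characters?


Input: "echdafc"
Sliding window (track last position of each char):
  Position 0 ('e'): window [0,0] length 1 -- new best
  Position 1 ('c'): window [0,1] length 2 -- new best
  Position 2 ('h'): window [0,2] length 3 -- new best
  Position 3 ('d'): window [0,3] length 4 -- new best
  Position 4 ('a'): window [0,4] length 5 -- new best
  Position 5 ('f'): window [0,5] length 6 -- new best
  Position 6 ('c'): repeat (last at 1), move window start to 2
  Position 6 ('c'): window [2,6] length 5
Longest substring with no repeats: "echdaf" with length 6

6


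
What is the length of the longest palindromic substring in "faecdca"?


Input: "faecdca"
Checking substrings for palindromes:
  [3:6] "cdc" (len 3) => palindrome
Longest palindromic substring: "cdc" with length 3

3


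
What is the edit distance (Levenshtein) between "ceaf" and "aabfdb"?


Computing edit distance: "ceaf" -> "aabfdb"
DP table:
           a    a    b    f    d    b
      0    1    2    3    4    5    6
  c   1    1    2    3    4    5    6
  e   2    2    2    3    4    5    6
  a   3    2    2    3    4    5    6
  f   4    3    3    3    3    4    5
Edit distance = dp[4][6] = 5

5


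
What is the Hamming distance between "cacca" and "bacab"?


Comparing "cacca" and "bacab" position by position:
  Position 0: 'c' vs 'b' => differ
  Position 1: 'a' vs 'a' => same
  Position 2: 'c' vs 'c' => same
  Position 3: 'c' vs 'a' => differ
  Position 4: 'a' vs 'b' => differ
Total differences (Hamming distance): 3

3


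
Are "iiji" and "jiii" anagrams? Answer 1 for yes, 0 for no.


Strings: "iiji", "jiii"
Sorted first:  iiij
Sorted second: iiij
Sorted forms match => anagrams

1


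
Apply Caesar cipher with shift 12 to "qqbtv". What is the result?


Caesar cipher: shift "qqbtv" by 12
  'q' (pos 16) + 12 = pos 2 = 'c'
  'q' (pos 16) + 12 = pos 2 = 'c'
  'b' (pos 1) + 12 = pos 13 = 'n'
  't' (pos 19) + 12 = pos 5 = 'f'
  'v' (pos 21) + 12 = pos 7 = 'h'
Result: ccnfh

ccnfh


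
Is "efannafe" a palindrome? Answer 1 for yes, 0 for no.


Input: efannafe
Reversed: efannafe
  Compare pos 0 ('e') with pos 7 ('e'): match
  Compare pos 1 ('f') with pos 6 ('f'): match
  Compare pos 2 ('a') with pos 5 ('a'): match
  Compare pos 3 ('n') with pos 4 ('n'): match
Result: palindrome

1


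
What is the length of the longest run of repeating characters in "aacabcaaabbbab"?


Input: "aacabcaaabbbab"
Scanning for longest run:
  Position 1 ('a'): continues run of 'a', length=2
  Position 2 ('c'): new char, reset run to 1
  Position 3 ('a'): new char, reset run to 1
  Position 4 ('b'): new char, reset run to 1
  Position 5 ('c'): new char, reset run to 1
  Position 6 ('a'): new char, reset run to 1
  Position 7 ('a'): continues run of 'a', length=2
  Position 8 ('a'): continues run of 'a', length=3
  Position 9 ('b'): new char, reset run to 1
  Position 10 ('b'): continues run of 'b', length=2
  Position 11 ('b'): continues run of 'b', length=3
  Position 12 ('a'): new char, reset run to 1
  Position 13 ('b'): new char, reset run to 1
Longest run: 'a' with length 3

3


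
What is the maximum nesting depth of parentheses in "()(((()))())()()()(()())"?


Input: "()(((()))())()()()(()())"
Tracking depth:
  Position 0 '(': depth becomes 1
  Position 1 ')': depth becomes 0
  Position 2 '(': depth becomes 1
  Position 3 '(': depth becomes 2
  Position 4 '(': depth becomes 3
  Position 5 '(': depth becomes 4
  Position 6 ')': depth becomes 3
  Position 7 ')': depth becomes 2
  Position 8 ')': depth becomes 1
  Position 9 '(': depth becomes 2
  Position 10 ')': depth becomes 1
  Position 11 ')': depth becomes 0
  Position 12 '(': depth becomes 1
  Position 13 ')': depth becomes 0
  Position 14 '(': depth becomes 1
  Position 15 ')': depth becomes 0
  Position 16 '(': depth becomes 1
  Position 17 ')': depth becomes 0
  Position 18 '(': depth becomes 1
  Position 19 '(': depth becomes 2
  Position 20 ')': depth becomes 1
  Position 21 '(': depth becomes 2
  Position 22 ')': depth becomes 1
  Position 23 ')': depth becomes 0
Maximum depth reached: 4

4


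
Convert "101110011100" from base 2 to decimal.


Input: "101110011100" in base 2
Positional expansion:
  Digit '1' (value 1) x 2^11 = 2048
  Digit '0' (value 0) x 2^10 = 0
  Digit '1' (value 1) x 2^9 = 512
  Digit '1' (value 1) x 2^8 = 256
  Digit '1' (value 1) x 2^7 = 128
  Digit '0' (value 0) x 2^6 = 0
  Digit '0' (value 0) x 2^5 = 0
  Digit '1' (value 1) x 2^4 = 16
  Digit '1' (value 1) x 2^3 = 8
  Digit '1' (value 1) x 2^2 = 4
  Digit '0' (value 0) x 2^1 = 0
  Digit '0' (value 0) x 2^0 = 0
Sum = 2972

2972


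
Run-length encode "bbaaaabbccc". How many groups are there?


Input: bbaaaabbccc
Scanning for consecutive runs:
  Group 1: 'b' x 2 (positions 0-1)
  Group 2: 'a' x 4 (positions 2-5)
  Group 3: 'b' x 2 (positions 6-7)
  Group 4: 'c' x 3 (positions 8-10)
Total groups: 4

4


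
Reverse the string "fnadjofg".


Input: fnadjofg
Reading characters right to left:
  Position 7: 'g'
  Position 6: 'f'
  Position 5: 'o'
  Position 4: 'j'
  Position 3: 'd'
  Position 2: 'a'
  Position 1: 'n'
  Position 0: 'f'
Reversed: gfojdanf

gfojdanf


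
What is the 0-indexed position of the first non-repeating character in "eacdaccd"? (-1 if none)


Input: eacdaccd
Character frequencies:
  'a': 2
  'c': 3
  'd': 2
  'e': 1
Scanning left to right for freq == 1:
  Position 0 ('e'): unique! => answer = 0

0


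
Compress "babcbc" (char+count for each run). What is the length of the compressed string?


Input: babcbc
Runs:
  'b' x 1 => "b1"
  'a' x 1 => "a1"
  'b' x 1 => "b1"
  'c' x 1 => "c1"
  'b' x 1 => "b1"
  'c' x 1 => "c1"
Compressed: "b1a1b1c1b1c1"
Compressed length: 12

12


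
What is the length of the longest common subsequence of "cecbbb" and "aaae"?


LCS of "cecbbb" and "aaae"
DP table:
           a    a    a    e
      0    0    0    0    0
  c   0    0    0    0    0
  e   0    0    0    0    1
  c   0    0    0    0    1
  b   0    0    0    0    1
  b   0    0    0    0    1
  b   0    0    0    0    1
LCS length = dp[6][4] = 1

1


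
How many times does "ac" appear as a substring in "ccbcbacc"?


Searching for "ac" in "ccbcbacc"
Scanning each position:
  Position 0: "cc" => no
  Position 1: "cb" => no
  Position 2: "bc" => no
  Position 3: "cb" => no
  Position 4: "ba" => no
  Position 5: "ac" => MATCH
  Position 6: "cc" => no
Total occurrences: 1

1


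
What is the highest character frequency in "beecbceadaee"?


Input: beecbceadaee
Character counts:
  'a': 2
  'b': 2
  'c': 2
  'd': 1
  'e': 5
Maximum frequency: 5

5


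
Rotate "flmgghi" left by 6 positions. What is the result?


Input: "flmgghi", rotate left by 6
First 6 characters: "flmggh"
Remaining characters: "i"
Concatenate remaining + first: "i" + "flmggh" = "iflmggh"

iflmggh


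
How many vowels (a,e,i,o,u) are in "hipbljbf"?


Input: hipbljbf
Checking each character:
  'h' at position 0: consonant
  'i' at position 1: vowel (running total: 1)
  'p' at position 2: consonant
  'b' at position 3: consonant
  'l' at position 4: consonant
  'j' at position 5: consonant
  'b' at position 6: consonant
  'f' at position 7: consonant
Total vowels: 1

1


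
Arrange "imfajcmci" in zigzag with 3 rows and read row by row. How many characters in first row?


Zigzag "imfajcmci" into 3 rows:
Placing characters:
  'i' => row 0
  'm' => row 1
  'f' => row 2
  'a' => row 1
  'j' => row 0
  'c' => row 1
  'm' => row 2
  'c' => row 1
  'i' => row 0
Rows:
  Row 0: "iji"
  Row 1: "macc"
  Row 2: "fm"
First row length: 3

3
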